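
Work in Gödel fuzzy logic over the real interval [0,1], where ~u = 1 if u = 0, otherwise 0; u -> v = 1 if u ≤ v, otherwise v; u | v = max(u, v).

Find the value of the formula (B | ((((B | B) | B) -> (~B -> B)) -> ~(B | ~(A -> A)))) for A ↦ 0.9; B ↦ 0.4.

(B | B) = max(0.4, 0.4) = 0.4
((B | B) | B) = max(0.4, 0.4) = 0.4
~B: Gödel ¬ of 0.4 = 0 (operand ≠ 0)
(~B -> B): 0 ≤ 0.4, so result = 1
(((B | B) | B) -> (~B -> B)): 0.4 ≤ 1, so result = 1
(A -> A): 0.9 ≤ 0.9, so result = 1
~(A -> A): Gödel ¬ of 1 = 0 (operand ≠ 0)
(B | ~(A -> A)) = max(0.4, 0) = 0.4
~(B | ~(A -> A)): Gödel ¬ of 0.4 = 0 (operand ≠ 0)
((((B | B) | B) -> (~B -> B)) -> ~(B | ~(A -> A))): 1 > 0, so result = 0
(B | ((((B | B) | B) -> (~B -> B)) -> ~(B | ~(A -> A)))) = max(0.4, 0) = 0.4

0.40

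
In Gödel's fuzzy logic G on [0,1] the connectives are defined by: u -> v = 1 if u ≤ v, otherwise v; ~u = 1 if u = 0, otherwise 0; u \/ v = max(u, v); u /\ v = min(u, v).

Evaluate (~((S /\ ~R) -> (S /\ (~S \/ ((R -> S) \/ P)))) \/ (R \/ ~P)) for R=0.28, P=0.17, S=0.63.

~R: Gödel ¬ of 0.28 = 0 (operand ≠ 0)
(S /\ ~R) = min(0.63, 0) = 0
~S: Gödel ¬ of 0.63 = 0 (operand ≠ 0)
(R -> S): 0.28 ≤ 0.63, so result = 1
((R -> S) \/ P) = max(1, 0.17) = 1
(~S \/ ((R -> S) \/ P)) = max(0, 1) = 1
(S /\ (~S \/ ((R -> S) \/ P))) = min(0.63, 1) = 0.63
((S /\ ~R) -> (S /\ (~S \/ ((R -> S) \/ P)))): 0 ≤ 0.63, so result = 1
~((S /\ ~R) -> (S /\ (~S \/ ((R -> S) \/ P)))): Gödel ¬ of 1 = 0 (operand ≠ 0)
~P: Gödel ¬ of 0.17 = 0 (operand ≠ 0)
(R \/ ~P) = max(0.28, 0) = 0.28
(~((S /\ ~R) -> (S /\ (~S \/ ((R -> S) \/ P)))) \/ (R \/ ~P)) = max(0, 0.28) = 0.28

0.28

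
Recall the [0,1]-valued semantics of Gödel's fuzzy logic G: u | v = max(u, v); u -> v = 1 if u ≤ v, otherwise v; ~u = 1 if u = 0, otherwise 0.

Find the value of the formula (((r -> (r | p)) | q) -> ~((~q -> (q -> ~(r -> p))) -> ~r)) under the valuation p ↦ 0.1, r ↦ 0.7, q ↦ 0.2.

1.00

(r | p) = max(0.7, 0.1) = 0.7
(r -> (r | p)): 0.7 ≤ 0.7, so result = 1
((r -> (r | p)) | q) = max(1, 0.2) = 1
~q: Gödel ¬ of 0.2 = 0 (operand ≠ 0)
(r -> p): 0.7 > 0.1, so result = 0.1
~(r -> p): Gödel ¬ of 0.1 = 0 (operand ≠ 0)
(q -> ~(r -> p)): 0.2 > 0, so result = 0
(~q -> (q -> ~(r -> p))): 0 ≤ 0, so result = 1
~r: Gödel ¬ of 0.7 = 0 (operand ≠ 0)
((~q -> (q -> ~(r -> p))) -> ~r): 1 > 0, so result = 0
~((~q -> (q -> ~(r -> p))) -> ~r): Gödel ¬ of 0 = 1 (operand is 0)
(((r -> (r | p)) | q) -> ~((~q -> (q -> ~(r -> p))) -> ~r)): 1 ≤ 1, so result = 1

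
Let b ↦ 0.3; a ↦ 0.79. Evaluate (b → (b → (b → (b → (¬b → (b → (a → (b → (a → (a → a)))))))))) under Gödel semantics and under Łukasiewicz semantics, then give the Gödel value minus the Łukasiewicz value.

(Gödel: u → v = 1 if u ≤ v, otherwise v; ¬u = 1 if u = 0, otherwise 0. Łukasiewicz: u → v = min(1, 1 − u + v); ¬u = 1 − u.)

0.00

Gödel evaluation:
  ¬b: Gödel ¬ of 0.3 = 0 (operand ≠ 0)
  (a → a): 0.79 ≤ 0.79, so result = 1
  (a → (a → a)): 0.79 ≤ 1, so result = 1
  (b → (a → (a → a))): 0.3 ≤ 1, so result = 1
  (a → (b → (a → (a → a)))): 0.79 ≤ 1, so result = 1
  (b → (a → (b → (a → (a → a))))): 0.3 ≤ 1, so result = 1
  (¬b → (b → (a → (b → (a → (a → a)))))): 0 ≤ 1, so result = 1
  (b → (¬b → (b → (a → (b → (a → (a → a))))))): 0.3 ≤ 1, so result = 1
  (b → (b → (¬b → (b → (a → (b → (a → (a → a)))))))): 0.3 ≤ 1, so result = 1
  (b → (b → (b → (¬b → (b → (a → (b → (a → (a → a))))))))): 0.3 ≤ 1, so result = 1
  (b → (b → (b → (b → (¬b → (b → (a → (b → (a → (a → a)))))))))): 0.3 ≤ 1, so result = 1
  Gödel value = 1
Łukasiewicz evaluation:
  ¬b: Łukasiewicz ¬ gives 1 − 0.3 = 0.7
  (a → a): min(1, 1 − 0.79 + 0.79) = 1
  (a → (a → a)): min(1, 1 − 0.79 + 1) = 1
  (b → (a → (a → a))): min(1, 1 − 0.3 + 1) = 1
  (a → (b → (a → (a → a)))): min(1, 1 − 0.79 + 1) = 1
  (b → (a → (b → (a → (a → a))))): min(1, 1 − 0.3 + 1) = 1
  (¬b → (b → (a → (b → (a → (a → a)))))): min(1, 1 − 0.7 + 1) = 1
  (b → (¬b → (b → (a → (b → (a → (a → a))))))): min(1, 1 − 0.3 + 1) = 1
  (b → (b → (¬b → (b → (a → (b → (a → (a → a)))))))): min(1, 1 − 0.3 + 1) = 1
  (b → (b → (b → (¬b → (b → (a → (b → (a → (a → a))))))))): min(1, 1 − 0.3 + 1) = 1
  (b → (b → (b → (b → (¬b → (b → (a → (b → (a → (a → a)))))))))): min(1, 1 − 0.3 + 1) = 1
  Łukasiewicz value = 1
Difference: 1 − 1 = 0.00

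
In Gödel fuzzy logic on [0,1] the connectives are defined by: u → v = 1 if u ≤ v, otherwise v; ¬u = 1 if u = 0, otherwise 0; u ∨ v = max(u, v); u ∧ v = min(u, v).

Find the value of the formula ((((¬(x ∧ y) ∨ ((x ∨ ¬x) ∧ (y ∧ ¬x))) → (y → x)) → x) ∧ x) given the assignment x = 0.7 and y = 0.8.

(x ∧ y) = min(0.7, 0.8) = 0.7
¬(x ∧ y): Gödel ¬ of 0.7 = 0 (operand ≠ 0)
¬x: Gödel ¬ of 0.7 = 0 (operand ≠ 0)
(x ∨ ¬x) = max(0.7, 0) = 0.7
¬x: Gödel ¬ of 0.7 = 0 (operand ≠ 0)
(y ∧ ¬x) = min(0.8, 0) = 0
((x ∨ ¬x) ∧ (y ∧ ¬x)) = min(0.7, 0) = 0
(¬(x ∧ y) ∨ ((x ∨ ¬x) ∧ (y ∧ ¬x))) = max(0, 0) = 0
(y → x): 0.8 > 0.7, so result = 0.7
((¬(x ∧ y) ∨ ((x ∨ ¬x) ∧ (y ∧ ¬x))) → (y → x)): 0 ≤ 0.7, so result = 1
(((¬(x ∧ y) ∨ ((x ∨ ¬x) ∧ (y ∧ ¬x))) → (y → x)) → x): 1 > 0.7, so result = 0.7
((((¬(x ∧ y) ∨ ((x ∨ ¬x) ∧ (y ∧ ¬x))) → (y → x)) → x) ∧ x) = min(0.7, 0.7) = 0.7

0.70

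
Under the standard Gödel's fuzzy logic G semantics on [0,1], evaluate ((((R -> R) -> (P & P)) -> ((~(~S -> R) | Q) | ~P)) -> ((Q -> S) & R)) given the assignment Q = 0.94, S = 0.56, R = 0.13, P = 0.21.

0.13

(R -> R): 0.13 ≤ 0.13, so result = 1
(P & P) = min(0.21, 0.21) = 0.21
((R -> R) -> (P & P)): 1 > 0.21, so result = 0.21
~S: Gödel ¬ of 0.56 = 0 (operand ≠ 0)
(~S -> R): 0 ≤ 0.13, so result = 1
~(~S -> R): Gödel ¬ of 1 = 0 (operand ≠ 0)
(~(~S -> R) | Q) = max(0, 0.94) = 0.94
~P: Gödel ¬ of 0.21 = 0 (operand ≠ 0)
((~(~S -> R) | Q) | ~P) = max(0.94, 0) = 0.94
(((R -> R) -> (P & P)) -> ((~(~S -> R) | Q) | ~P)): 0.21 ≤ 0.94, so result = 1
(Q -> S): 0.94 > 0.56, so result = 0.56
((Q -> S) & R) = min(0.56, 0.13) = 0.13
((((R -> R) -> (P & P)) -> ((~(~S -> R) | Q) | ~P)) -> ((Q -> S) & R)): 1 > 0.13, so result = 0.13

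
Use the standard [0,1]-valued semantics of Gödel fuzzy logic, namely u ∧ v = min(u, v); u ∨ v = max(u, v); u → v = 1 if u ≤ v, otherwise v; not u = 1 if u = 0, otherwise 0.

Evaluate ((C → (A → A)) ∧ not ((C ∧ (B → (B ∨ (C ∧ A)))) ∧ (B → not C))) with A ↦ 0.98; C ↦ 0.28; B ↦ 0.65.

1.00

(A → A): 0.98 ≤ 0.98, so result = 1
(C → (A → A)): 0.28 ≤ 1, so result = 1
(C ∧ A) = min(0.28, 0.98) = 0.28
(B ∨ (C ∧ A)) = max(0.65, 0.28) = 0.65
(B → (B ∨ (C ∧ A))): 0.65 ≤ 0.65, so result = 1
(C ∧ (B → (B ∨ (C ∧ A)))) = min(0.28, 1) = 0.28
not C: Gödel ¬ of 0.28 = 0 (operand ≠ 0)
(B → not C): 0.65 > 0, so result = 0
((C ∧ (B → (B ∨ (C ∧ A)))) ∧ (B → not C)) = min(0.28, 0) = 0
not ((C ∧ (B → (B ∨ (C ∧ A)))) ∧ (B → not C)): Gödel ¬ of 0 = 1 (operand is 0)
((C → (A → A)) ∧ not ((C ∧ (B → (B ∨ (C ∧ A)))) ∧ (B → not C))) = min(1, 1) = 1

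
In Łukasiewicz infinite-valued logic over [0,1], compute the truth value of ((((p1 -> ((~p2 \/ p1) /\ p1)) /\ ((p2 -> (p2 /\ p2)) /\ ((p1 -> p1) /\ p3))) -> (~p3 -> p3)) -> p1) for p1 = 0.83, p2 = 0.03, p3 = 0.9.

~p2: Łukasiewicz ¬ gives 1 − 0.03 = 0.97
(~p2 \/ p1) = max(0.97, 0.83) = 0.97
((~p2 \/ p1) /\ p1) = min(0.97, 0.83) = 0.83
(p1 -> ((~p2 \/ p1) /\ p1)): min(1, 1 − 0.83 + 0.83) = 1
(p2 /\ p2) = min(0.03, 0.03) = 0.03
(p2 -> (p2 /\ p2)): min(1, 1 − 0.03 + 0.03) = 1
(p1 -> p1): min(1, 1 − 0.83 + 0.83) = 1
((p1 -> p1) /\ p3) = min(1, 0.9) = 0.9
((p2 -> (p2 /\ p2)) /\ ((p1 -> p1) /\ p3)) = min(1, 0.9) = 0.9
((p1 -> ((~p2 \/ p1) /\ p1)) /\ ((p2 -> (p2 /\ p2)) /\ ((p1 -> p1) /\ p3))) = min(1, 0.9) = 0.9
~p3: Łukasiewicz ¬ gives 1 − 0.9 = 0.1
(~p3 -> p3): min(1, 1 − 0.1 + 0.9) = 1
(((p1 -> ((~p2 \/ p1) /\ p1)) /\ ((p2 -> (p2 /\ p2)) /\ ((p1 -> p1) /\ p3))) -> (~p3 -> p3)): min(1, 1 − 0.9 + 1) = 1
((((p1 -> ((~p2 \/ p1) /\ p1)) /\ ((p2 -> (p2 /\ p2)) /\ ((p1 -> p1) /\ p3))) -> (~p3 -> p3)) -> p1): min(1, 1 − 1 + 0.83) = 0.83

0.83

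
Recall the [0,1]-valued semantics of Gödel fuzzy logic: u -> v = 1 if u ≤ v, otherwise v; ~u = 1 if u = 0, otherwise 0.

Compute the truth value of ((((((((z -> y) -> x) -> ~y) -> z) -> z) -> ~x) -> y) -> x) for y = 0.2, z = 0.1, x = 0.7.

0.70

(z -> y): 0.1 ≤ 0.2, so result = 1
((z -> y) -> x): 1 > 0.7, so result = 0.7
~y: Gödel ¬ of 0.2 = 0 (operand ≠ 0)
(((z -> y) -> x) -> ~y): 0.7 > 0, so result = 0
((((z -> y) -> x) -> ~y) -> z): 0 ≤ 0.1, so result = 1
(((((z -> y) -> x) -> ~y) -> z) -> z): 1 > 0.1, so result = 0.1
~x: Gödel ¬ of 0.7 = 0 (operand ≠ 0)
((((((z -> y) -> x) -> ~y) -> z) -> z) -> ~x): 0.1 > 0, so result = 0
(((((((z -> y) -> x) -> ~y) -> z) -> z) -> ~x) -> y): 0 ≤ 0.2, so result = 1
((((((((z -> y) -> x) -> ~y) -> z) -> z) -> ~x) -> y) -> x): 1 > 0.7, so result = 0.7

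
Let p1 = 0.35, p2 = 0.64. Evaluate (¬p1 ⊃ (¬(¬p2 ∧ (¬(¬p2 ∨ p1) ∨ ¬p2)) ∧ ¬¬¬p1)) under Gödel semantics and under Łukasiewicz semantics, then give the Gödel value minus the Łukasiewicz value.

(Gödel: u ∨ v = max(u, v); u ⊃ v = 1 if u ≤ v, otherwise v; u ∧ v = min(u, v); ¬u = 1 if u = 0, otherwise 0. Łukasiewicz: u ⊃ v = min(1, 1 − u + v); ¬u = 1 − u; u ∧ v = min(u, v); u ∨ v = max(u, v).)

0.01

Gödel evaluation:
  ¬p1: Gödel ¬ of 0.35 = 0 (operand ≠ 0)
  ¬p2: Gödel ¬ of 0.64 = 0 (operand ≠ 0)
  ¬p2: Gödel ¬ of 0.64 = 0 (operand ≠ 0)
  (¬p2 ∨ p1) = max(0, 0.35) = 0.35
  ¬(¬p2 ∨ p1): Gödel ¬ of 0.35 = 0 (operand ≠ 0)
  ¬p2: Gödel ¬ of 0.64 = 0 (operand ≠ 0)
  (¬(¬p2 ∨ p1) ∨ ¬p2) = max(0, 0) = 0
  (¬p2 ∧ (¬(¬p2 ∨ p1) ∨ ¬p2)) = min(0, 0) = 0
  ¬(¬p2 ∧ (¬(¬p2 ∨ p1) ∨ ¬p2)): Gödel ¬ of 0 = 1 (operand is 0)
  ¬p1: Gödel ¬ of 0.35 = 0 (operand ≠ 0)
  ¬¬p1: Gödel ¬ of 0 = 1 (operand is 0)
  ¬¬¬p1: Gödel ¬ of 1 = 0 (operand ≠ 0)
  (¬(¬p2 ∧ (¬(¬p2 ∨ p1) ∨ ¬p2)) ∧ ¬¬¬p1) = min(1, 0) = 0
  (¬p1 ⊃ (¬(¬p2 ∧ (¬(¬p2 ∨ p1) ∨ ¬p2)) ∧ ¬¬¬p1)): 0 ≤ 0, so result = 1
  Gödel value = 1
Łukasiewicz evaluation:
  ¬p1: Łukasiewicz ¬ gives 1 − 0.35 = 0.65
  ¬p2: Łukasiewicz ¬ gives 1 − 0.64 = 0.36
  ¬p2: Łukasiewicz ¬ gives 1 − 0.64 = 0.36
  (¬p2 ∨ p1) = max(0.36, 0.35) = 0.36
  ¬(¬p2 ∨ p1): Łukasiewicz ¬ gives 1 − 0.36 = 0.64
  ¬p2: Łukasiewicz ¬ gives 1 − 0.64 = 0.36
  (¬(¬p2 ∨ p1) ∨ ¬p2) = max(0.64, 0.36) = 0.64
  (¬p2 ∧ (¬(¬p2 ∨ p1) ∨ ¬p2)) = min(0.36, 0.64) = 0.36
  ¬(¬p2 ∧ (¬(¬p2 ∨ p1) ∨ ¬p2)): Łukasiewicz ¬ gives 1 − 0.36 = 0.64
  ¬p1: Łukasiewicz ¬ gives 1 − 0.35 = 0.65
  ¬¬p1: Łukasiewicz ¬ gives 1 − 0.65 = 0.35
  ¬¬¬p1: Łukasiewicz ¬ gives 1 − 0.35 = 0.65
  (¬(¬p2 ∧ (¬(¬p2 ∨ p1) ∨ ¬p2)) ∧ ¬¬¬p1) = min(0.64, 0.65) = 0.64
  (¬p1 ⊃ (¬(¬p2 ∧ (¬(¬p2 ∨ p1) ∨ ¬p2)) ∧ ¬¬¬p1)): min(1, 1 − 0.65 + 0.64) = 0.99
  Łukasiewicz value = 0.99
Difference: 1 − 0.99 = 0.01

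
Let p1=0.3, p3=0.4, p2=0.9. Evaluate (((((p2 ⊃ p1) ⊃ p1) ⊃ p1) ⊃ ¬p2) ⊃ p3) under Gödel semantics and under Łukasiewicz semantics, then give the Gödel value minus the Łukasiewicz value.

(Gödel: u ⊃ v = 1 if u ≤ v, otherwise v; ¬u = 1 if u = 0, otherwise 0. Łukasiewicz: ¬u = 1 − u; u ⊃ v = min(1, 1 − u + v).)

0.30

Gödel evaluation:
  (p2 ⊃ p1): 0.9 > 0.3, so result = 0.3
  ((p2 ⊃ p1) ⊃ p1): 0.3 ≤ 0.3, so result = 1
  (((p2 ⊃ p1) ⊃ p1) ⊃ p1): 1 > 0.3, so result = 0.3
  ¬p2: Gödel ¬ of 0.9 = 0 (operand ≠ 0)
  ((((p2 ⊃ p1) ⊃ p1) ⊃ p1) ⊃ ¬p2): 0.3 > 0, so result = 0
  (((((p2 ⊃ p1) ⊃ p1) ⊃ p1) ⊃ ¬p2) ⊃ p3): 0 ≤ 0.4, so result = 1
  Gödel value = 1
Łukasiewicz evaluation:
  (p2 ⊃ p1): min(1, 1 − 0.9 + 0.3) = 0.4
  ((p2 ⊃ p1) ⊃ p1): min(1, 1 − 0.4 + 0.3) = 0.9
  (((p2 ⊃ p1) ⊃ p1) ⊃ p1): min(1, 1 − 0.9 + 0.3) = 0.4
  ¬p2: Łukasiewicz ¬ gives 1 − 0.9 = 0.1
  ((((p2 ⊃ p1) ⊃ p1) ⊃ p1) ⊃ ¬p2): min(1, 1 − 0.4 + 0.1) = 0.7
  (((((p2 ⊃ p1) ⊃ p1) ⊃ p1) ⊃ ¬p2) ⊃ p3): min(1, 1 − 0.7 + 0.4) = 0.7
  Łukasiewicz value = 0.7
Difference: 1 − 0.7 = 0.30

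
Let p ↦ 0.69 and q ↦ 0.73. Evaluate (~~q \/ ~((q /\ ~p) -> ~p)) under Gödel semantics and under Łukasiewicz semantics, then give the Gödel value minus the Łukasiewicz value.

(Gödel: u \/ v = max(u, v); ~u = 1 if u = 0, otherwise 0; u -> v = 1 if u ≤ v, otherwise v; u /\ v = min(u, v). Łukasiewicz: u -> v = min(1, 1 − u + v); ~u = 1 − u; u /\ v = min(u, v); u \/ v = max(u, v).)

0.27

Gödel evaluation:
  ~q: Gödel ¬ of 0.73 = 0 (operand ≠ 0)
  ~~q: Gödel ¬ of 0 = 1 (operand is 0)
  ~p: Gödel ¬ of 0.69 = 0 (operand ≠ 0)
  (q /\ ~p) = min(0.73, 0) = 0
  ~p: Gödel ¬ of 0.69 = 0 (operand ≠ 0)
  ((q /\ ~p) -> ~p): 0 ≤ 0, so result = 1
  ~((q /\ ~p) -> ~p): Gödel ¬ of 1 = 0 (operand ≠ 0)
  (~~q \/ ~((q /\ ~p) -> ~p)) = max(1, 0) = 1
  Gödel value = 1
Łukasiewicz evaluation:
  ~q: Łukasiewicz ¬ gives 1 − 0.73 = 0.27
  ~~q: Łukasiewicz ¬ gives 1 − 0.27 = 0.73
  ~p: Łukasiewicz ¬ gives 1 − 0.69 = 0.31
  (q /\ ~p) = min(0.73, 0.31) = 0.31
  ~p: Łukasiewicz ¬ gives 1 − 0.69 = 0.31
  ((q /\ ~p) -> ~p): min(1, 1 − 0.31 + 0.31) = 1
  ~((q /\ ~p) -> ~p): Łukasiewicz ¬ gives 1 − 1 = 0
  (~~q \/ ~((q /\ ~p) -> ~p)) = max(0.73, 0) = 0.73
  Łukasiewicz value = 0.73
Difference: 1 − 0.73 = 0.27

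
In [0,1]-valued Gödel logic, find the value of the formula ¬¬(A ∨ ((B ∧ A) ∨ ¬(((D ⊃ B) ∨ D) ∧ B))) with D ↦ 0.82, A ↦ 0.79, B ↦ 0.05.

1.00

(B ∧ A) = min(0.05, 0.79) = 0.05
(D ⊃ B): 0.82 > 0.05, so result = 0.05
((D ⊃ B) ∨ D) = max(0.05, 0.82) = 0.82
(((D ⊃ B) ∨ D) ∧ B) = min(0.82, 0.05) = 0.05
¬(((D ⊃ B) ∨ D) ∧ B): Gödel ¬ of 0.05 = 0 (operand ≠ 0)
((B ∧ A) ∨ ¬(((D ⊃ B) ∨ D) ∧ B)) = max(0.05, 0) = 0.05
(A ∨ ((B ∧ A) ∨ ¬(((D ⊃ B) ∨ D) ∧ B))) = max(0.79, 0.05) = 0.79
¬(A ∨ ((B ∧ A) ∨ ¬(((D ⊃ B) ∨ D) ∧ B))): Gödel ¬ of 0.79 = 0 (operand ≠ 0)
¬¬(A ∨ ((B ∧ A) ∨ ¬(((D ⊃ B) ∨ D) ∧ B))): Gödel ¬ of 0 = 1 (operand is 0)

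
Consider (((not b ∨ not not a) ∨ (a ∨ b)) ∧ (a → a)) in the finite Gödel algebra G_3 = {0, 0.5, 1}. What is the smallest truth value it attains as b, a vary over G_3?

The minimum is attained at b = 0.5, a = 0:
  not b: Gödel ¬ of 0.5 = 0 (operand ≠ 0)
  not a: Gödel ¬ of 0 = 1 (operand is 0)
  not not a: Gödel ¬ of 1 = 0 (operand ≠ 0)
  (not b ∨ not not a) = max(0, 0) = 0
  (a ∨ b) = max(0, 0.5) = 0.5
  ((not b ∨ not not a) ∨ (a ∨ b)) = max(0, 0.5) = 0.5
  (a → a): 0 ≤ 0, so result = 1
  (((not b ∨ not not a) ∨ (a ∨ b)) ∧ (a → a)) = min(0.5, 1) = 0.5
Checking all 9 assignments confirms none give a value below 0.50.

0.50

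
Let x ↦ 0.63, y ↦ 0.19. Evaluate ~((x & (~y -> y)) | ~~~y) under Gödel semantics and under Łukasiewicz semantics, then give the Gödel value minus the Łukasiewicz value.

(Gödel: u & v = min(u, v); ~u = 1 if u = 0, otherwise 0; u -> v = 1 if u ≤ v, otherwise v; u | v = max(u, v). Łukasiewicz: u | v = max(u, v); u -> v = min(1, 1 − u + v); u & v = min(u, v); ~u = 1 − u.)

Gödel evaluation:
  ~y: Gödel ¬ of 0.19 = 0 (operand ≠ 0)
  (~y -> y): 0 ≤ 0.19, so result = 1
  (x & (~y -> y)) = min(0.63, 1) = 0.63
  ~y: Gödel ¬ of 0.19 = 0 (operand ≠ 0)
  ~~y: Gödel ¬ of 0 = 1 (operand is 0)
  ~~~y: Gödel ¬ of 1 = 0 (operand ≠ 0)
  ((x & (~y -> y)) | ~~~y) = max(0.63, 0) = 0.63
  ~((x & (~y -> y)) | ~~~y): Gödel ¬ of 0.63 = 0 (operand ≠ 0)
  Gödel value = 0
Łukasiewicz evaluation:
  ~y: Łukasiewicz ¬ gives 1 − 0.19 = 0.81
  (~y -> y): min(1, 1 − 0.81 + 0.19) = 0.38
  (x & (~y -> y)) = min(0.63, 0.38) = 0.38
  ~y: Łukasiewicz ¬ gives 1 − 0.19 = 0.81
  ~~y: Łukasiewicz ¬ gives 1 − 0.81 = 0.19
  ~~~y: Łukasiewicz ¬ gives 1 − 0.19 = 0.81
  ((x & (~y -> y)) | ~~~y) = max(0.38, 0.81) = 0.81
  ~((x & (~y -> y)) | ~~~y): Łukasiewicz ¬ gives 1 − 0.81 = 0.19
  Łukasiewicz value = 0.19
Difference: 0 − 0.19 = -0.19

-0.19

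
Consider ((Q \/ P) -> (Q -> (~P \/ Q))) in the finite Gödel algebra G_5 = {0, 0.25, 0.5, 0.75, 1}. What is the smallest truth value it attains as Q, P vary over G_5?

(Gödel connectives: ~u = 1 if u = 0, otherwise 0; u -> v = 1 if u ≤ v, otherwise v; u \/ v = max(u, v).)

1.00

Every assignment gives 1. For instance at Q = 0, P = 0:
  (Q \/ P) = max(0, 0) = 0
  ~P: Gödel ¬ of 0 = 1 (operand is 0)
  (~P \/ Q) = max(1, 0) = 1
  (Q -> (~P \/ Q)): 0 ≤ 1, so result = 1
  ((Q \/ P) -> (Q -> (~P \/ Q))): 0 ≤ 1, so result = 1
All 25 assignments give value 1 — the formula is a G_5-tautology.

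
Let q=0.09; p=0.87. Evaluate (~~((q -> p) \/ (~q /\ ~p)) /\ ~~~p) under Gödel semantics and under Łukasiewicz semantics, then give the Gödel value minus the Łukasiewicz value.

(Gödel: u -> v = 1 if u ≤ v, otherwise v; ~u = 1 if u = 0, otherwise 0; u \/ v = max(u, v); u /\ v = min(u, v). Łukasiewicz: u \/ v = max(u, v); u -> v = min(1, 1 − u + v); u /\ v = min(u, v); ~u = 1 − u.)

Gödel evaluation:
  (q -> p): 0.09 ≤ 0.87, so result = 1
  ~q: Gödel ¬ of 0.09 = 0 (operand ≠ 0)
  ~p: Gödel ¬ of 0.87 = 0 (operand ≠ 0)
  (~q /\ ~p) = min(0, 0) = 0
  ((q -> p) \/ (~q /\ ~p)) = max(1, 0) = 1
  ~((q -> p) \/ (~q /\ ~p)): Gödel ¬ of 1 = 0 (operand ≠ 0)
  ~~((q -> p) \/ (~q /\ ~p)): Gödel ¬ of 0 = 1 (operand is 0)
  ~p: Gödel ¬ of 0.87 = 0 (operand ≠ 0)
  ~~p: Gödel ¬ of 0 = 1 (operand is 0)
  ~~~p: Gödel ¬ of 1 = 0 (operand ≠ 0)
  (~~((q -> p) \/ (~q /\ ~p)) /\ ~~~p) = min(1, 0) = 0
  Gödel value = 0
Łukasiewicz evaluation:
  (q -> p): min(1, 1 − 0.09 + 0.87) = 1
  ~q: Łukasiewicz ¬ gives 1 − 0.09 = 0.91
  ~p: Łukasiewicz ¬ gives 1 − 0.87 = 0.13
  (~q /\ ~p) = min(0.91, 0.13) = 0.13
  ((q -> p) \/ (~q /\ ~p)) = max(1, 0.13) = 1
  ~((q -> p) \/ (~q /\ ~p)): Łukasiewicz ¬ gives 1 − 1 = 0
  ~~((q -> p) \/ (~q /\ ~p)): Łukasiewicz ¬ gives 1 − 0 = 1
  ~p: Łukasiewicz ¬ gives 1 − 0.87 = 0.13
  ~~p: Łukasiewicz ¬ gives 1 − 0.13 = 0.87
  ~~~p: Łukasiewicz ¬ gives 1 − 0.87 = 0.13
  (~~((q -> p) \/ (~q /\ ~p)) /\ ~~~p) = min(1, 0.13) = 0.13
  Łukasiewicz value = 0.13
Difference: 0 − 0.13 = -0.13

-0.13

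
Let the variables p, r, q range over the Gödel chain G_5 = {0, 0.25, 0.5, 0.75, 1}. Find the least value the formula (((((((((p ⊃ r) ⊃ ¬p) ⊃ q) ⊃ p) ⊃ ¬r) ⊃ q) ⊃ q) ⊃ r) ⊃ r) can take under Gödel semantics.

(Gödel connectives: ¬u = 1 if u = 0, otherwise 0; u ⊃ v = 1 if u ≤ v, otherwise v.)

The minimum is attained at p = 0, r = 0.25, q = 0:
  (p ⊃ r): 0 ≤ 0.25, so result = 1
  ¬p: Gödel ¬ of 0 = 1 (operand is 0)
  ((p ⊃ r) ⊃ ¬p): 1 ≤ 1, so result = 1
  (((p ⊃ r) ⊃ ¬p) ⊃ q): 1 > 0, so result = 0
  ((((p ⊃ r) ⊃ ¬p) ⊃ q) ⊃ p): 0 ≤ 0, so result = 1
  ¬r: Gödel ¬ of 0.25 = 0 (operand ≠ 0)
  (((((p ⊃ r) ⊃ ¬p) ⊃ q) ⊃ p) ⊃ ¬r): 1 > 0, so result = 0
  ((((((p ⊃ r) ⊃ ¬p) ⊃ q) ⊃ p) ⊃ ¬r) ⊃ q): 0 ≤ 0, so result = 1
  (((((((p ⊃ r) ⊃ ¬p) ⊃ q) ⊃ p) ⊃ ¬r) ⊃ q) ⊃ q): 1 > 0, so result = 0
  ((((((((p ⊃ r) ⊃ ¬p) ⊃ q) ⊃ p) ⊃ ¬r) ⊃ q) ⊃ q) ⊃ r): 0 ≤ 0.25, so result = 1
  (((((((((p ⊃ r) ⊃ ¬p) ⊃ q) ⊃ p) ⊃ ¬r) ⊃ q) ⊃ q) ⊃ r) ⊃ r): 1 > 0.25, so result = 0.25
Checking all 125 assignments confirms none give a value below 0.25.

0.25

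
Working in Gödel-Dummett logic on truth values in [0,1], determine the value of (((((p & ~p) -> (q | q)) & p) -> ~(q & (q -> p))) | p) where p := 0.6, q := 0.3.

0.60

~p: Gödel ¬ of 0.6 = 0 (operand ≠ 0)
(p & ~p) = min(0.6, 0) = 0
(q | q) = max(0.3, 0.3) = 0.3
((p & ~p) -> (q | q)): 0 ≤ 0.3, so result = 1
(((p & ~p) -> (q | q)) & p) = min(1, 0.6) = 0.6
(q -> p): 0.3 ≤ 0.6, so result = 1
(q & (q -> p)) = min(0.3, 1) = 0.3
~(q & (q -> p)): Gödel ¬ of 0.3 = 0 (operand ≠ 0)
((((p & ~p) -> (q | q)) & p) -> ~(q & (q -> p))): 0.6 > 0, so result = 0
(((((p & ~p) -> (q | q)) & p) -> ~(q & (q -> p))) | p) = max(0, 0.6) = 0.6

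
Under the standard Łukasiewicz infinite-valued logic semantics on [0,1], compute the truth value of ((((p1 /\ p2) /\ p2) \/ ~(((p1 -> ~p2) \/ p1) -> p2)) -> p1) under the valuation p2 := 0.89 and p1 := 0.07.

(p1 /\ p2) = min(0.07, 0.89) = 0.07
((p1 /\ p2) /\ p2) = min(0.07, 0.89) = 0.07
~p2: Łukasiewicz ¬ gives 1 − 0.89 = 0.11
(p1 -> ~p2): min(1, 1 − 0.07 + 0.11) = 1
((p1 -> ~p2) \/ p1) = max(1, 0.07) = 1
(((p1 -> ~p2) \/ p1) -> p2): min(1, 1 − 1 + 0.89) = 0.89
~(((p1 -> ~p2) \/ p1) -> p2): Łukasiewicz ¬ gives 1 − 0.89 = 0.11
(((p1 /\ p2) /\ p2) \/ ~(((p1 -> ~p2) \/ p1) -> p2)) = max(0.07, 0.11) = 0.11
((((p1 /\ p2) /\ p2) \/ ~(((p1 -> ~p2) \/ p1) -> p2)) -> p1): min(1, 1 − 0.11 + 0.07) = 0.96

0.96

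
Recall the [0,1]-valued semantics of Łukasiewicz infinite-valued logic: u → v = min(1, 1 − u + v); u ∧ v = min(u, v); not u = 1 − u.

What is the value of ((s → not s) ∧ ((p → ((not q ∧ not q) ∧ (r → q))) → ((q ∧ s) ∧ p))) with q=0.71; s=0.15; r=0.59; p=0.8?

not s: Łukasiewicz ¬ gives 1 − 0.15 = 0.85
(s → not s): min(1, 1 − 0.15 + 0.85) = 1
not q: Łukasiewicz ¬ gives 1 − 0.71 = 0.29
not q: Łukasiewicz ¬ gives 1 − 0.71 = 0.29
(not q ∧ not q) = min(0.29, 0.29) = 0.29
(r → q): min(1, 1 − 0.59 + 0.71) = 1
((not q ∧ not q) ∧ (r → q)) = min(0.29, 1) = 0.29
(p → ((not q ∧ not q) ∧ (r → q))): min(1, 1 − 0.8 + 0.29) = 0.49
(q ∧ s) = min(0.71, 0.15) = 0.15
((q ∧ s) ∧ p) = min(0.15, 0.8) = 0.15
((p → ((not q ∧ not q) ∧ (r → q))) → ((q ∧ s) ∧ p)): min(1, 1 − 0.49 + 0.15) = 0.66
((s → not s) ∧ ((p → ((not q ∧ not q) ∧ (r → q))) → ((q ∧ s) ∧ p))) = min(1, 0.66) = 0.66

0.66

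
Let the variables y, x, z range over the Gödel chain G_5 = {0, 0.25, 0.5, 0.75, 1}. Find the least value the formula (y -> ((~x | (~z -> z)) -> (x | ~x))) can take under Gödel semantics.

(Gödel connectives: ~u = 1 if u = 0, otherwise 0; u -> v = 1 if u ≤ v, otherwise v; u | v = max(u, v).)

The minimum is attained at y = 0.5, x = 0.25, z = 0.25:
  ~x: Gödel ¬ of 0.25 = 0 (operand ≠ 0)
  ~z: Gödel ¬ of 0.25 = 0 (operand ≠ 0)
  (~z -> z): 0 ≤ 0.25, so result = 1
  (~x | (~z -> z)) = max(0, 1) = 1
  ~x: Gödel ¬ of 0.25 = 0 (operand ≠ 0)
  (x | ~x) = max(0.25, 0) = 0.25
  ((~x | (~z -> z)) -> (x | ~x)): 1 > 0.25, so result = 0.25
  (y -> ((~x | (~z -> z)) -> (x | ~x))): 0.5 > 0.25, so result = 0.25
Checking all 125 assignments confirms none give a value below 0.25.

0.25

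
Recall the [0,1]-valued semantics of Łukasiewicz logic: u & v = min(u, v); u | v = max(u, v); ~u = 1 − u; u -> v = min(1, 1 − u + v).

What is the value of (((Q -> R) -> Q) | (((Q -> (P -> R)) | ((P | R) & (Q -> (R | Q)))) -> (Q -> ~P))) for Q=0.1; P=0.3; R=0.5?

(Q -> R): min(1, 1 − 0.1 + 0.5) = 1
((Q -> R) -> Q): min(1, 1 − 1 + 0.1) = 0.1
(P -> R): min(1, 1 − 0.3 + 0.5) = 1
(Q -> (P -> R)): min(1, 1 − 0.1 + 1) = 1
(P | R) = max(0.3, 0.5) = 0.5
(R | Q) = max(0.5, 0.1) = 0.5
(Q -> (R | Q)): min(1, 1 − 0.1 + 0.5) = 1
((P | R) & (Q -> (R | Q))) = min(0.5, 1) = 0.5
((Q -> (P -> R)) | ((P | R) & (Q -> (R | Q)))) = max(1, 0.5) = 1
~P: Łukasiewicz ¬ gives 1 − 0.3 = 0.7
(Q -> ~P): min(1, 1 − 0.1 + 0.7) = 1
(((Q -> (P -> R)) | ((P | R) & (Q -> (R | Q)))) -> (Q -> ~P)): min(1, 1 − 1 + 1) = 1
(((Q -> R) -> Q) | (((Q -> (P -> R)) | ((P | R) & (Q -> (R | Q)))) -> (Q -> ~P))) = max(0.1, 1) = 1

1.00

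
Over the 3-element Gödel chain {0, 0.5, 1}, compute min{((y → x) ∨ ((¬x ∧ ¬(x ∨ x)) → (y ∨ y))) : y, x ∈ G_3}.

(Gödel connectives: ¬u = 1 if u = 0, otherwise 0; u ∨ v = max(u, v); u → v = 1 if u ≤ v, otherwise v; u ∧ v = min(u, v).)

The minimum is attained at y = 0.5, x = 0:
  (y → x): 0.5 > 0, so result = 0
  ¬x: Gödel ¬ of 0 = 1 (operand is 0)
  (x ∨ x) = max(0, 0) = 0
  ¬(x ∨ x): Gödel ¬ of 0 = 1 (operand is 0)
  (¬x ∧ ¬(x ∨ x)) = min(1, 1) = 1
  (y ∨ y) = max(0.5, 0.5) = 0.5
  ((¬x ∧ ¬(x ∨ x)) → (y ∨ y)): 1 > 0.5, so result = 0.5
  ((y → x) ∨ ((¬x ∧ ¬(x ∨ x)) → (y ∨ y))) = max(0, 0.5) = 0.5
Checking all 9 assignments confirms none give a value below 0.50.

0.50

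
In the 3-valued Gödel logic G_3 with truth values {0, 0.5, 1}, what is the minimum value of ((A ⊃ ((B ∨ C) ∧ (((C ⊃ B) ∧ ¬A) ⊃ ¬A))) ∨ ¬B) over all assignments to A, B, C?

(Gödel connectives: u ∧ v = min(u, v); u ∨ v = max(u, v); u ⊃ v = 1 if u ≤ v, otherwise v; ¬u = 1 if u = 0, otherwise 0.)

The minimum is attained at A = 1, B = 0.5, C = 0:
  (B ∨ C) = max(0.5, 0) = 0.5
  (C ⊃ B): 0 ≤ 0.5, so result = 1
  ¬A: Gödel ¬ of 1 = 0 (operand ≠ 0)
  ((C ⊃ B) ∧ ¬A) = min(1, 0) = 0
  ¬A: Gödel ¬ of 1 = 0 (operand ≠ 0)
  (((C ⊃ B) ∧ ¬A) ⊃ ¬A): 0 ≤ 0, so result = 1
  ((B ∨ C) ∧ (((C ⊃ B) ∧ ¬A) ⊃ ¬A)) = min(0.5, 1) = 0.5
  (A ⊃ ((B ∨ C) ∧ (((C ⊃ B) ∧ ¬A) ⊃ ¬A))): 1 > 0.5, so result = 0.5
  ¬B: Gödel ¬ of 0.5 = 0 (operand ≠ 0)
  ((A ⊃ ((B ∨ C) ∧ (((C ⊃ B) ∧ ¬A) ⊃ ¬A))) ∨ ¬B) = max(0.5, 0) = 0.5
Checking all 27 assignments confirms none give a value below 0.50.

0.50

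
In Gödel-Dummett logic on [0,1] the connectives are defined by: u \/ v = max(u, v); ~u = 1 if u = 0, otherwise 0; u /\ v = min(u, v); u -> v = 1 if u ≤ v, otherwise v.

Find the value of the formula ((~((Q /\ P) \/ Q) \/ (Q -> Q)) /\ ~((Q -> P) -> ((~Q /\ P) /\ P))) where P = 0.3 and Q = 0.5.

1.00

(Q /\ P) = min(0.5, 0.3) = 0.3
((Q /\ P) \/ Q) = max(0.3, 0.5) = 0.5
~((Q /\ P) \/ Q): Gödel ¬ of 0.5 = 0 (operand ≠ 0)
(Q -> Q): 0.5 ≤ 0.5, so result = 1
(~((Q /\ P) \/ Q) \/ (Q -> Q)) = max(0, 1) = 1
(Q -> P): 0.5 > 0.3, so result = 0.3
~Q: Gödel ¬ of 0.5 = 0 (operand ≠ 0)
(~Q /\ P) = min(0, 0.3) = 0
((~Q /\ P) /\ P) = min(0, 0.3) = 0
((Q -> P) -> ((~Q /\ P) /\ P)): 0.3 > 0, so result = 0
~((Q -> P) -> ((~Q /\ P) /\ P)): Gödel ¬ of 0 = 1 (operand is 0)
((~((Q /\ P) \/ Q) \/ (Q -> Q)) /\ ~((Q -> P) -> ((~Q /\ P) /\ P))) = min(1, 1) = 1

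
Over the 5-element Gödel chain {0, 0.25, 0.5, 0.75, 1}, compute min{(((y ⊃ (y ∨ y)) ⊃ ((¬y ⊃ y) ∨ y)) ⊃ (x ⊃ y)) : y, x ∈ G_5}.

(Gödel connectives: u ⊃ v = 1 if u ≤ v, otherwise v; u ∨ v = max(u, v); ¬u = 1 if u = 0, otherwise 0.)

0.25

The minimum is attained at y = 0.25, x = 0.5:
  (y ∨ y) = max(0.25, 0.25) = 0.25
  (y ⊃ (y ∨ y)): 0.25 ≤ 0.25, so result = 1
  ¬y: Gödel ¬ of 0.25 = 0 (operand ≠ 0)
  (¬y ⊃ y): 0 ≤ 0.25, so result = 1
  ((¬y ⊃ y) ∨ y) = max(1, 0.25) = 1
  ((y ⊃ (y ∨ y)) ⊃ ((¬y ⊃ y) ∨ y)): 1 ≤ 1, so result = 1
  (x ⊃ y): 0.5 > 0.25, so result = 0.25
  (((y ⊃ (y ∨ y)) ⊃ ((¬y ⊃ y) ∨ y)) ⊃ (x ⊃ y)): 1 > 0.25, so result = 0.25
Checking all 25 assignments confirms none give a value below 0.25.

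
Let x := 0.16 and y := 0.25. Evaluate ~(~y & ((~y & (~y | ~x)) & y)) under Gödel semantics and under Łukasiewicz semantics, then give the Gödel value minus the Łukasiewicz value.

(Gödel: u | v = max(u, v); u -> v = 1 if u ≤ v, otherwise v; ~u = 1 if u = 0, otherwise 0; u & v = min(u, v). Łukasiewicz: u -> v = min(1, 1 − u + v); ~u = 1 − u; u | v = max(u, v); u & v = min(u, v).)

0.25

Gödel evaluation:
  ~y: Gödel ¬ of 0.25 = 0 (operand ≠ 0)
  ~y: Gödel ¬ of 0.25 = 0 (operand ≠ 0)
  ~y: Gödel ¬ of 0.25 = 0 (operand ≠ 0)
  ~x: Gödel ¬ of 0.16 = 0 (operand ≠ 0)
  (~y | ~x) = max(0, 0) = 0
  (~y & (~y | ~x)) = min(0, 0) = 0
  ((~y & (~y | ~x)) & y) = min(0, 0.25) = 0
  (~y & ((~y & (~y | ~x)) & y)) = min(0, 0) = 0
  ~(~y & ((~y & (~y | ~x)) & y)): Gödel ¬ of 0 = 1 (operand is 0)
  Gödel value = 1
Łukasiewicz evaluation:
  ~y: Łukasiewicz ¬ gives 1 − 0.25 = 0.75
  ~y: Łukasiewicz ¬ gives 1 − 0.25 = 0.75
  ~y: Łukasiewicz ¬ gives 1 − 0.25 = 0.75
  ~x: Łukasiewicz ¬ gives 1 − 0.16 = 0.84
  (~y | ~x) = max(0.75, 0.84) = 0.84
  (~y & (~y | ~x)) = min(0.75, 0.84) = 0.75
  ((~y & (~y | ~x)) & y) = min(0.75, 0.25) = 0.25
  (~y & ((~y & (~y | ~x)) & y)) = min(0.75, 0.25) = 0.25
  ~(~y & ((~y & (~y | ~x)) & y)): Łukasiewicz ¬ gives 1 − 0.25 = 0.75
  Łukasiewicz value = 0.75
Difference: 1 − 0.75 = 0.25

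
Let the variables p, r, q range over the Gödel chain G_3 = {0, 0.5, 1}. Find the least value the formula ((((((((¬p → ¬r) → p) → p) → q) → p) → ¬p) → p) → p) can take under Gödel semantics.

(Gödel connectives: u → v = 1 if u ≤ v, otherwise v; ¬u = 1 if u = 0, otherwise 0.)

The minimum is attained at p = 0.5, r = 0, q = 0:
  ¬p: Gödel ¬ of 0.5 = 0 (operand ≠ 0)
  ¬r: Gödel ¬ of 0 = 1 (operand is 0)
  (¬p → ¬r): 0 ≤ 1, so result = 1
  ((¬p → ¬r) → p): 1 > 0.5, so result = 0.5
  (((¬p → ¬r) → p) → p): 0.5 ≤ 0.5, so result = 1
  ((((¬p → ¬r) → p) → p) → q): 1 > 0, so result = 0
  (((((¬p → ¬r) → p) → p) → q) → p): 0 ≤ 0.5, so result = 1
  ¬p: Gödel ¬ of 0.5 = 0 (operand ≠ 0)
  ((((((¬p → ¬r) → p) → p) → q) → p) → ¬p): 1 > 0, so result = 0
  (((((((¬p → ¬r) → p) → p) → q) → p) → ¬p) → p): 0 ≤ 0.5, so result = 1
  ((((((((¬p → ¬r) → p) → p) → q) → p) → ¬p) → p) → p): 1 > 0.5, so result = 0.5
Checking all 27 assignments confirms none give a value below 0.50.

0.50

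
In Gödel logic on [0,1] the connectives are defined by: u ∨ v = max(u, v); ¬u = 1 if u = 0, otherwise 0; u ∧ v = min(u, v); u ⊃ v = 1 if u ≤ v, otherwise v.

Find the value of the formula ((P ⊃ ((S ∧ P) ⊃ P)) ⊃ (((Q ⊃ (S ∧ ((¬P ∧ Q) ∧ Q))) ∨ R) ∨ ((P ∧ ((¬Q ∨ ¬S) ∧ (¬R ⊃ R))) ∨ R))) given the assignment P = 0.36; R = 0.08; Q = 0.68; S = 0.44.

0.08

(S ∧ P) = min(0.44, 0.36) = 0.36
((S ∧ P) ⊃ P): 0.36 ≤ 0.36, so result = 1
(P ⊃ ((S ∧ P) ⊃ P)): 0.36 ≤ 1, so result = 1
¬P: Gödel ¬ of 0.36 = 0 (operand ≠ 0)
(¬P ∧ Q) = min(0, 0.68) = 0
((¬P ∧ Q) ∧ Q) = min(0, 0.68) = 0
(S ∧ ((¬P ∧ Q) ∧ Q)) = min(0.44, 0) = 0
(Q ⊃ (S ∧ ((¬P ∧ Q) ∧ Q))): 0.68 > 0, so result = 0
((Q ⊃ (S ∧ ((¬P ∧ Q) ∧ Q))) ∨ R) = max(0, 0.08) = 0.08
¬Q: Gödel ¬ of 0.68 = 0 (operand ≠ 0)
¬S: Gödel ¬ of 0.44 = 0 (operand ≠ 0)
(¬Q ∨ ¬S) = max(0, 0) = 0
¬R: Gödel ¬ of 0.08 = 0 (operand ≠ 0)
(¬R ⊃ R): 0 ≤ 0.08, so result = 1
((¬Q ∨ ¬S) ∧ (¬R ⊃ R)) = min(0, 1) = 0
(P ∧ ((¬Q ∨ ¬S) ∧ (¬R ⊃ R))) = min(0.36, 0) = 0
((P ∧ ((¬Q ∨ ¬S) ∧ (¬R ⊃ R))) ∨ R) = max(0, 0.08) = 0.08
(((Q ⊃ (S ∧ ((¬P ∧ Q) ∧ Q))) ∨ R) ∨ ((P ∧ ((¬Q ∨ ¬S) ∧ (¬R ⊃ R))) ∨ R)) = max(0.08, 0.08) = 0.08
((P ⊃ ((S ∧ P) ⊃ P)) ⊃ (((Q ⊃ (S ∧ ((¬P ∧ Q) ∧ Q))) ∨ R) ∨ ((P ∧ ((¬Q ∨ ¬S) ∧ (¬R ⊃ R))) ∨ R))): 1 > 0.08, so result = 0.08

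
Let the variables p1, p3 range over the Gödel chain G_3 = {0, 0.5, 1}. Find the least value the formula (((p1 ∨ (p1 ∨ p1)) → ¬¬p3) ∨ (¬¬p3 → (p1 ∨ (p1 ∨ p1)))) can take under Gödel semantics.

1.00

Every assignment gives 1. For instance at p1 = 0, p3 = 0:
  (p1 ∨ p1) = max(0, 0) = 0
  (p1 ∨ (p1 ∨ p1)) = max(0, 0) = 0
  ¬p3: Gödel ¬ of 0 = 1 (operand is 0)
  ¬¬p3: Gödel ¬ of 1 = 0 (operand ≠ 0)
  ((p1 ∨ (p1 ∨ p1)) → ¬¬p3): 0 ≤ 0, so result = 1
  ¬p3: Gödel ¬ of 0 = 1 (operand is 0)
  ¬¬p3: Gödel ¬ of 1 = 0 (operand ≠ 0)
  (p1 ∨ p1) = max(0, 0) = 0
  (p1 ∨ (p1 ∨ p1)) = max(0, 0) = 0
  (¬¬p3 → (p1 ∨ (p1 ∨ p1))): 0 ≤ 0, so result = 1
  (((p1 ∨ (p1 ∨ p1)) → ¬¬p3) ∨ (¬¬p3 → (p1 ∨ (p1 ∨ p1)))) = max(1, 1) = 1
All 9 assignments give value 1 — the formula is a G_3-tautology.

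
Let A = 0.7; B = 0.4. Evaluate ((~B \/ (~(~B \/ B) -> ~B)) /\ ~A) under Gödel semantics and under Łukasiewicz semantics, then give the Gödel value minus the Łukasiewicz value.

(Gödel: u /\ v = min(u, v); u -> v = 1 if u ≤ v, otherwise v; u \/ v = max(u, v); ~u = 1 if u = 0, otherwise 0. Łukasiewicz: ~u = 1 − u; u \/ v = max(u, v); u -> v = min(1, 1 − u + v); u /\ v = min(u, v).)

-0.30

Gödel evaluation:
  ~B: Gödel ¬ of 0.4 = 0 (operand ≠ 0)
  ~B: Gödel ¬ of 0.4 = 0 (operand ≠ 0)
  (~B \/ B) = max(0, 0.4) = 0.4
  ~(~B \/ B): Gödel ¬ of 0.4 = 0 (operand ≠ 0)
  ~B: Gödel ¬ of 0.4 = 0 (operand ≠ 0)
  (~(~B \/ B) -> ~B): 0 ≤ 0, so result = 1
  (~B \/ (~(~B \/ B) -> ~B)) = max(0, 1) = 1
  ~A: Gödel ¬ of 0.7 = 0 (operand ≠ 0)
  ((~B \/ (~(~B \/ B) -> ~B)) /\ ~A) = min(1, 0) = 0
  Gödel value = 0
Łukasiewicz evaluation:
  ~B: Łukasiewicz ¬ gives 1 − 0.4 = 0.6
  ~B: Łukasiewicz ¬ gives 1 − 0.4 = 0.6
  (~B \/ B) = max(0.6, 0.4) = 0.6
  ~(~B \/ B): Łukasiewicz ¬ gives 1 − 0.6 = 0.4
  ~B: Łukasiewicz ¬ gives 1 − 0.4 = 0.6
  (~(~B \/ B) -> ~B): min(1, 1 − 0.4 + 0.6) = 1
  (~B \/ (~(~B \/ B) -> ~B)) = max(0.6, 1) = 1
  ~A: Łukasiewicz ¬ gives 1 − 0.7 = 0.3
  ((~B \/ (~(~B \/ B) -> ~B)) /\ ~A) = min(1, 0.3) = 0.3
  Łukasiewicz value = 0.3
Difference: 0 − 0.3 = -0.30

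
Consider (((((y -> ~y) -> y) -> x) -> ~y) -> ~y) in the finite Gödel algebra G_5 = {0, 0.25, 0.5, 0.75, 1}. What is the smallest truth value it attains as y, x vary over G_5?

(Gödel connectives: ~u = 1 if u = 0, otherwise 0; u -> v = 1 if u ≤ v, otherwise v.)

The minimum is attained at y = 0.25, x = 0:
  ~y: Gödel ¬ of 0.25 = 0 (operand ≠ 0)
  (y -> ~y): 0.25 > 0, so result = 0
  ((y -> ~y) -> y): 0 ≤ 0.25, so result = 1
  (((y -> ~y) -> y) -> x): 1 > 0, so result = 0
  ~y: Gödel ¬ of 0.25 = 0 (operand ≠ 0)
  ((((y -> ~y) -> y) -> x) -> ~y): 0 ≤ 0, so result = 1
  ~y: Gödel ¬ of 0.25 = 0 (operand ≠ 0)
  (((((y -> ~y) -> y) -> x) -> ~y) -> ~y): 1 > 0, so result = 0
Checking all 25 assignments confirms none give a value below 0.00.

0.00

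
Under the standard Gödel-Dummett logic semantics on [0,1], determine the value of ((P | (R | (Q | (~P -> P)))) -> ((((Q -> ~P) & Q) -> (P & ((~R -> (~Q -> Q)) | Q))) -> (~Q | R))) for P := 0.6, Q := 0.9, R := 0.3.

~P: Gödel ¬ of 0.6 = 0 (operand ≠ 0)
(~P -> P): 0 ≤ 0.6, so result = 1
(Q | (~P -> P)) = max(0.9, 1) = 1
(R | (Q | (~P -> P))) = max(0.3, 1) = 1
(P | (R | (Q | (~P -> P)))) = max(0.6, 1) = 1
~P: Gödel ¬ of 0.6 = 0 (operand ≠ 0)
(Q -> ~P): 0.9 > 0, so result = 0
((Q -> ~P) & Q) = min(0, 0.9) = 0
~R: Gödel ¬ of 0.3 = 0 (operand ≠ 0)
~Q: Gödel ¬ of 0.9 = 0 (operand ≠ 0)
(~Q -> Q): 0 ≤ 0.9, so result = 1
(~R -> (~Q -> Q)): 0 ≤ 1, so result = 1
((~R -> (~Q -> Q)) | Q) = max(1, 0.9) = 1
(P & ((~R -> (~Q -> Q)) | Q)) = min(0.6, 1) = 0.6
(((Q -> ~P) & Q) -> (P & ((~R -> (~Q -> Q)) | Q))): 0 ≤ 0.6, so result = 1
~Q: Gödel ¬ of 0.9 = 0 (operand ≠ 0)
(~Q | R) = max(0, 0.3) = 0.3
((((Q -> ~P) & Q) -> (P & ((~R -> (~Q -> Q)) | Q))) -> (~Q | R)): 1 > 0.3, so result = 0.3
((P | (R | (Q | (~P -> P)))) -> ((((Q -> ~P) & Q) -> (P & ((~R -> (~Q -> Q)) | Q))) -> (~Q | R))): 1 > 0.3, so result = 0.3

0.30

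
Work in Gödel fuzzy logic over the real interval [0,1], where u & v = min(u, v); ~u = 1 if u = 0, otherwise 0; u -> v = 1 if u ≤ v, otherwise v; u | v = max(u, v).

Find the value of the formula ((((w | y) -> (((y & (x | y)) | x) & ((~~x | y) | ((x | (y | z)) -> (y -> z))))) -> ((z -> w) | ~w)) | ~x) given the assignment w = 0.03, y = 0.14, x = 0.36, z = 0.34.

0.03

(w | y) = max(0.03, 0.14) = 0.14
(x | y) = max(0.36, 0.14) = 0.36
(y & (x | y)) = min(0.14, 0.36) = 0.14
((y & (x | y)) | x) = max(0.14, 0.36) = 0.36
~x: Gödel ¬ of 0.36 = 0 (operand ≠ 0)
~~x: Gödel ¬ of 0 = 1 (operand is 0)
(~~x | y) = max(1, 0.14) = 1
(y | z) = max(0.14, 0.34) = 0.34
(x | (y | z)) = max(0.36, 0.34) = 0.36
(y -> z): 0.14 ≤ 0.34, so result = 1
((x | (y | z)) -> (y -> z)): 0.36 ≤ 1, so result = 1
((~~x | y) | ((x | (y | z)) -> (y -> z))) = max(1, 1) = 1
(((y & (x | y)) | x) & ((~~x | y) | ((x | (y | z)) -> (y -> z)))) = min(0.36, 1) = 0.36
((w | y) -> (((y & (x | y)) | x) & ((~~x | y) | ((x | (y | z)) -> (y -> z))))): 0.14 ≤ 0.36, so result = 1
(z -> w): 0.34 > 0.03, so result = 0.03
~w: Gödel ¬ of 0.03 = 0 (operand ≠ 0)
((z -> w) | ~w) = max(0.03, 0) = 0.03
(((w | y) -> (((y & (x | y)) | x) & ((~~x | y) | ((x | (y | z)) -> (y -> z))))) -> ((z -> w) | ~w)): 1 > 0.03, so result = 0.03
~x: Gödel ¬ of 0.36 = 0 (operand ≠ 0)
((((w | y) -> (((y & (x | y)) | x) & ((~~x | y) | ((x | (y | z)) -> (y -> z))))) -> ((z -> w) | ~w)) | ~x) = max(0.03, 0) = 0.03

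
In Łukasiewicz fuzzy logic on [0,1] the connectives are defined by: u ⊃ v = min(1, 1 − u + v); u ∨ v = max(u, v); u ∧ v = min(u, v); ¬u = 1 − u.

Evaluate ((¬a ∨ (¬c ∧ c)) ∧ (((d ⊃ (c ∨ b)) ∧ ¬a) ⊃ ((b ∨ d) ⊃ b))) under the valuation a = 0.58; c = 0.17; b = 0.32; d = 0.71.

¬a: Łukasiewicz ¬ gives 1 − 0.58 = 0.42
¬c: Łukasiewicz ¬ gives 1 − 0.17 = 0.83
(¬c ∧ c) = min(0.83, 0.17) = 0.17
(¬a ∨ (¬c ∧ c)) = max(0.42, 0.17) = 0.42
(c ∨ b) = max(0.17, 0.32) = 0.32
(d ⊃ (c ∨ b)): min(1, 1 − 0.71 + 0.32) = 0.61
¬a: Łukasiewicz ¬ gives 1 − 0.58 = 0.42
((d ⊃ (c ∨ b)) ∧ ¬a) = min(0.61, 0.42) = 0.42
(b ∨ d) = max(0.32, 0.71) = 0.71
((b ∨ d) ⊃ b): min(1, 1 − 0.71 + 0.32) = 0.61
(((d ⊃ (c ∨ b)) ∧ ¬a) ⊃ ((b ∨ d) ⊃ b)): min(1, 1 − 0.42 + 0.61) = 1
((¬a ∨ (¬c ∧ c)) ∧ (((d ⊃ (c ∨ b)) ∧ ¬a) ⊃ ((b ∨ d) ⊃ b))) = min(0.42, 1) = 0.42

0.42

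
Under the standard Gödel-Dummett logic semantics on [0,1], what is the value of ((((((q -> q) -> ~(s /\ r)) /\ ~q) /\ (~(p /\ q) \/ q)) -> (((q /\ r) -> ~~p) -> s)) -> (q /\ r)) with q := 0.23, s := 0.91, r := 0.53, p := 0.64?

0.23

(q -> q): 0.23 ≤ 0.23, so result = 1
(s /\ r) = min(0.91, 0.53) = 0.53
~(s /\ r): Gödel ¬ of 0.53 = 0 (operand ≠ 0)
((q -> q) -> ~(s /\ r)): 1 > 0, so result = 0
~q: Gödel ¬ of 0.23 = 0 (operand ≠ 0)
(((q -> q) -> ~(s /\ r)) /\ ~q) = min(0, 0) = 0
(p /\ q) = min(0.64, 0.23) = 0.23
~(p /\ q): Gödel ¬ of 0.23 = 0 (operand ≠ 0)
(~(p /\ q) \/ q) = max(0, 0.23) = 0.23
((((q -> q) -> ~(s /\ r)) /\ ~q) /\ (~(p /\ q) \/ q)) = min(0, 0.23) = 0
(q /\ r) = min(0.23, 0.53) = 0.23
~p: Gödel ¬ of 0.64 = 0 (operand ≠ 0)
~~p: Gödel ¬ of 0 = 1 (operand is 0)
((q /\ r) -> ~~p): 0.23 ≤ 1, so result = 1
(((q /\ r) -> ~~p) -> s): 1 > 0.91, so result = 0.91
(((((q -> q) -> ~(s /\ r)) /\ ~q) /\ (~(p /\ q) \/ q)) -> (((q /\ r) -> ~~p) -> s)): 0 ≤ 0.91, so result = 1
(q /\ r) = min(0.23, 0.53) = 0.23
((((((q -> q) -> ~(s /\ r)) /\ ~q) /\ (~(p /\ q) \/ q)) -> (((q /\ r) -> ~~p) -> s)) -> (q /\ r)): 1 > 0.23, so result = 0.23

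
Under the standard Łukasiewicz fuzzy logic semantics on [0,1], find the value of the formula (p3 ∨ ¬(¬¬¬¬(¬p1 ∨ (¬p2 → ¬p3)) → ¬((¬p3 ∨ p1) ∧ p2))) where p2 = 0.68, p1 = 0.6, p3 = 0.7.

0.70

¬p1: Łukasiewicz ¬ gives 1 − 0.6 = 0.4
¬p2: Łukasiewicz ¬ gives 1 − 0.68 = 0.32
¬p3: Łukasiewicz ¬ gives 1 − 0.7 = 0.3
(¬p2 → ¬p3): min(1, 1 − 0.32 + 0.3) = 0.98
(¬p1 ∨ (¬p2 → ¬p3)) = max(0.4, 0.98) = 0.98
¬(¬p1 ∨ (¬p2 → ¬p3)): Łukasiewicz ¬ gives 1 − 0.98 = 0.02
¬¬(¬p1 ∨ (¬p2 → ¬p3)): Łukasiewicz ¬ gives 1 − 0.02 = 0.98
¬¬¬(¬p1 ∨ (¬p2 → ¬p3)): Łukasiewicz ¬ gives 1 − 0.98 = 0.02
¬¬¬¬(¬p1 ∨ (¬p2 → ¬p3)): Łukasiewicz ¬ gives 1 − 0.02 = 0.98
¬p3: Łukasiewicz ¬ gives 1 − 0.7 = 0.3
(¬p3 ∨ p1) = max(0.3, 0.6) = 0.6
((¬p3 ∨ p1) ∧ p2) = min(0.6, 0.68) = 0.6
¬((¬p3 ∨ p1) ∧ p2): Łukasiewicz ¬ gives 1 − 0.6 = 0.4
(¬¬¬¬(¬p1 ∨ (¬p2 → ¬p3)) → ¬((¬p3 ∨ p1) ∧ p2)): min(1, 1 − 0.98 + 0.4) = 0.42
¬(¬¬¬¬(¬p1 ∨ (¬p2 → ¬p3)) → ¬((¬p3 ∨ p1) ∧ p2)): Łukasiewicz ¬ gives 1 − 0.42 = 0.58
(p3 ∨ ¬(¬¬¬¬(¬p1 ∨ (¬p2 → ¬p3)) → ¬((¬p3 ∨ p1) ∧ p2))) = max(0.7, 0.58) = 0.7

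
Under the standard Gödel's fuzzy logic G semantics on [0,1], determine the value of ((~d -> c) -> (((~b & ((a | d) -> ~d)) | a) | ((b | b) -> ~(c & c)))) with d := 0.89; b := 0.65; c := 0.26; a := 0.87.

~d: Gödel ¬ of 0.89 = 0 (operand ≠ 0)
(~d -> c): 0 ≤ 0.26, so result = 1
~b: Gödel ¬ of 0.65 = 0 (operand ≠ 0)
(a | d) = max(0.87, 0.89) = 0.89
~d: Gödel ¬ of 0.89 = 0 (operand ≠ 0)
((a | d) -> ~d): 0.89 > 0, so result = 0
(~b & ((a | d) -> ~d)) = min(0, 0) = 0
((~b & ((a | d) -> ~d)) | a) = max(0, 0.87) = 0.87
(b | b) = max(0.65, 0.65) = 0.65
(c & c) = min(0.26, 0.26) = 0.26
~(c & c): Gödel ¬ of 0.26 = 0 (operand ≠ 0)
((b | b) -> ~(c & c)): 0.65 > 0, so result = 0
(((~b & ((a | d) -> ~d)) | a) | ((b | b) -> ~(c & c))) = max(0.87, 0) = 0.87
((~d -> c) -> (((~b & ((a | d) -> ~d)) | a) | ((b | b) -> ~(c & c)))): 1 > 0.87, so result = 0.87

0.87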